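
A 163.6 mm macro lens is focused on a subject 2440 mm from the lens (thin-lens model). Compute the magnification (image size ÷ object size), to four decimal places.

Thin lens: 1/f = 1/dₒ + 1/dᵢ → 1/dᵢ = 1/163.6 − 1/2440 = 0.0057026 mm⁻¹, so dᵢ ≈ 175.3576 mm.
Magnification m = dᵢ/dₒ = 175.3576/2440 ≈ 0.07187.

0.0719×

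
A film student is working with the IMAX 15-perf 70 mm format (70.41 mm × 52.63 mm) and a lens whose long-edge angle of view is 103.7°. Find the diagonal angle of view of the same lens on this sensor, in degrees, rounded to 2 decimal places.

115.65°

From the long-edge AOV: f = 70.41 / (2·tan(51.85°)) = 70.41 / 2.54612 ≈ 27.6539 mm.
Sensor diagonal = √(70.41² + 52.63²) = √7727.4850 ≈ 87.9061 mm.
Diagonal AOV = 2·arctan(87.9061 / (2 × 27.6539)) = 2·arctan(1.58940) ≈ 115.6464°.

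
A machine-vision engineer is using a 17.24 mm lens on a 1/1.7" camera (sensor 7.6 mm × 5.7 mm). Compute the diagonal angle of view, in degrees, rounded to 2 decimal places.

30.81°

Sensor diagonal = √(7.6² + 5.7²) = √90.2500 ≈ 9.5000 mm.
Angle of view α = 2·arctan(d/2f) with d = 9.5000 mm and f = 17.24 mm.
d/2f = 0.27552; arctan(0.27552) ≈ 15.4041°, so α ≈ 30.8081°.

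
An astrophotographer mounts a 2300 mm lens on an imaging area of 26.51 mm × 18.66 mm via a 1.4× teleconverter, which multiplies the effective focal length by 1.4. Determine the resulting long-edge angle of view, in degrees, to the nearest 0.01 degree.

Effective focal length f = 2300 × 1.4 = 3220 mm.
α = 2·arctan(26.51 / (2 × 3220)) = 2·arctan(0.00412) ≈ 0.4717°.

0.47°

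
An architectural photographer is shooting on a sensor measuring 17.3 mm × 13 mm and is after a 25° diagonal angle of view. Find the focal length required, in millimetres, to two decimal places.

48.81 mm

Sensor diagonal = √(17.3² + 13²) = √468.2900 ≈ 21.6400 mm.
From α = 2·arctan(d/2f) we get f = d / (2·tan(α/2)).
With d = 21.6400 mm and α/2 = 12.5°, tan(α/2) ≈ 0.22169, so f ≈ 21.6400 / 0.44339 ≈ 48.8059 mm.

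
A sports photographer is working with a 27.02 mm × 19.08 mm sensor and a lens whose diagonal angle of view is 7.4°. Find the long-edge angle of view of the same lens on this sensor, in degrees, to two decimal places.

6.05°

Sensor diagonal = √(27.02² + 19.08²) = √1094.1268 ≈ 33.0776 mm.
From the diagonal AOV: f = 33.0776 / (2·tan(3.7°)) = 33.0776 / 0.12933 ≈ 255.7528 mm.
Long-edge AOV = 2·arctan(27.02 / (2 × 255.7528)) = 2·arctan(0.05282) ≈ 6.0476°.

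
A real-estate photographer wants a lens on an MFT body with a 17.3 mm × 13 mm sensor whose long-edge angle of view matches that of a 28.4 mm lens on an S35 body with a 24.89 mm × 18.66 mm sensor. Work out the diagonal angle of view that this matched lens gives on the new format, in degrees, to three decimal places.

Equal long-edge AOV ⇒ f₂ = f₁ · 17.3/24.89 = 28.4 × 0.69506 ≈ 19.7397 mm.
Sensor diagonal = √(17.3² + 13²) = √468.2900 ≈ 21.6400 mm.
Diagonal AOV on the new format = 2·arctan(21.6400 / (2 × 19.7397)) = 2·arctan(0.54814) ≈ 57.4574°.

57.457°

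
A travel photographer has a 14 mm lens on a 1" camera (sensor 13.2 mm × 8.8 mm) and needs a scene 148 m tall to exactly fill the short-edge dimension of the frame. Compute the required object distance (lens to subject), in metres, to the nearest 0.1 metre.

235.5 m

W: 148 m = 148000 mm.
Magnification m = h/W = dᵢ/dₒ; combined with 1/f = 1/dₒ + 1/dᵢ this gives dₒ = f·(1 + W/h).
dₒ = 14 mm × (1 + 148000/8.8) = 14 × 16819.1818 ≈ 235468.545 mm = 235.469 m.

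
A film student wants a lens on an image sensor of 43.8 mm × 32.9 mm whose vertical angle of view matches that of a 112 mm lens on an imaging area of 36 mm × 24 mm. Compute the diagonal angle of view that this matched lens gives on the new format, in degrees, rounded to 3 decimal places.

Equal vertical AOV ⇒ f₂ = f₁ · 32.9/24 = 112 × 1.37083 ≈ 153.5333 mm.
Sensor diagonal = √(43.8² + 32.9²) = √3000.8500 ≈ 54.7800 mm.
Diagonal AOV on the new format = 2·arctan(54.7800 / (2 × 153.5333)) = 2·arctan(0.17840) ≈ 20.2301°.

20.230°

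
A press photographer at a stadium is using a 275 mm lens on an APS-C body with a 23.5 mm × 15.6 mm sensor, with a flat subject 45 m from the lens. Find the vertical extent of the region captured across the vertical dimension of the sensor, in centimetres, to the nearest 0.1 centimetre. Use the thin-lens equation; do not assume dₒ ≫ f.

dₒ: 45 m = 45000 mm.
Similar triangles through the lens centre give W/dₒ = h/dᵢ; with 1/f = 1/dₒ + 1/dᵢ this gives W = h·(dₒ − f)/f.
W = 15.6 mm × (45000 − 275) / 275 = 15.6 × 162.6364 ≈ 2537.127 mm = 253.713 cm.

253.7 cm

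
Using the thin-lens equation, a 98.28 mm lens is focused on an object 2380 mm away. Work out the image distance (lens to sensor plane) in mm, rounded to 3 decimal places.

1/dᵢ = 1/f − 1/dₒ = 1/98.28 − 1/2380 = 0.0097548 mm⁻¹.
dᵢ = 1/0.0097548 ≈ 102.5132 mm.

102.513 mm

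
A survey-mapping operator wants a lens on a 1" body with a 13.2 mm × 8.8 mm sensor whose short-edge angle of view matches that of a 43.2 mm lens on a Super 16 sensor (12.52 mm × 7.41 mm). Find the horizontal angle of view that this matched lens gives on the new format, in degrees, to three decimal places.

Equal short-edge AOV ⇒ f₂ = f₁ · 8.8/7.41 = 43.2 × 1.18758 ≈ 51.3036 mm.
Horizontal AOV on the new format = 2·arctan(13.2 / (2 × 51.3036)) = 2·arctan(0.12865) ≈ 14.6612°.

14.661°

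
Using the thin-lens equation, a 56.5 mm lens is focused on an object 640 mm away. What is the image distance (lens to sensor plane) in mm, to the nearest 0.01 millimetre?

61.97 mm

1/dᵢ = 1/f − 1/dₒ = 1/56.5 − 1/640 = 0.0161366 mm⁻¹.
dᵢ = 1/0.0161366 ≈ 61.9709 mm.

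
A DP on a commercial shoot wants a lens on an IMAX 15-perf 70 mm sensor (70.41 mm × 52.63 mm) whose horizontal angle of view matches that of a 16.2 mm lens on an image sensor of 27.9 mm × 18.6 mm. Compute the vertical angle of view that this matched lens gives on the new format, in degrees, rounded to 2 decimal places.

65.54°

Equal horizontal AOV ⇒ f₂ = f₁ · 70.41/27.9 = 16.2 × 2.52366 ≈ 40.8832 mm.
Vertical AOV on the new format = 2·arctan(52.63 / (2 × 40.8832)) = 2·arctan(0.64366) ≈ 65.5357°.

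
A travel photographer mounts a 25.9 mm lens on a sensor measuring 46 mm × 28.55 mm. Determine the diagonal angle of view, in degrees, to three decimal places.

Sensor diagonal = √(46² + 28.55²) = √2931.1025 ≈ 54.1397 mm.
Angle of view α = 2·arctan(d/2f) with d = 54.1397 mm and f = 25.9 mm.
d/2f = 1.04517; arctan(1.04517) ≈ 46.2652°, so α ≈ 92.5303°.

92.530°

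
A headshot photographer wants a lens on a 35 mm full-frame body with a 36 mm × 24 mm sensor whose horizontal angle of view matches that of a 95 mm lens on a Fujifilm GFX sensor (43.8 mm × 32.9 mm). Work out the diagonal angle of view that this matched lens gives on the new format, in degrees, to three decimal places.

Equal horizontal AOV ⇒ f₂ = f₁ · 36/43.8 = 95 × 0.82192 ≈ 78.0822 mm.
Sensor diagonal = √(36² + 24²) = √1872.0000 ≈ 43.2666 mm.
Diagonal AOV on the new format = 2·arctan(43.2666 / (2 × 78.0822)) = 2·arctan(0.27706) ≈ 30.9717°.

30.972°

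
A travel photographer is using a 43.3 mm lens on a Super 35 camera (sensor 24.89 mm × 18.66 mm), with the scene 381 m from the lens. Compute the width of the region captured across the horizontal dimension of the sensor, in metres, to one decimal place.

219.0 m

dₒ: 381 m = 381000 mm.
Similar triangles through the lens centre give W/dₒ = w/dᵢ; with 1/f = 1/dₒ + 1/dᵢ this gives W = w·(dₒ − f)/f.
W = 24.89 mm × (381000 − 43.3) / 43.3 = 24.89 × 8798.0762 ≈ 218984.117 mm = 218.984 m.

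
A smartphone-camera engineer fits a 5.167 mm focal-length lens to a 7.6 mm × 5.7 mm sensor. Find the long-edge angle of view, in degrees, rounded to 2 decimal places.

72.66°

Angle of view α = 2·arctan(w/2f) with w = 7.6 mm and f = 5.167 mm.
w/2f = 0.73544; arctan(0.73544) ≈ 36.3321°, so α ≈ 72.6642°.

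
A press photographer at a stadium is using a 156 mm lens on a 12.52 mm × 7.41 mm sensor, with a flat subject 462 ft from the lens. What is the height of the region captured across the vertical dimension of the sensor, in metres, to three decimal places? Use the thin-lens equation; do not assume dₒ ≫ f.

dₒ: 462 ft × 304.8 mm/ft = 140817.60 mm.
Similar triangles through the lens centre give W/dₒ = h/dᵢ; with 1/f = 1/dₒ + 1/dᵢ this gives W = h·(dₒ − f)/f.
W = 7.41 mm × (140818 − 156) / 156 = 7.41 × 901.6769 ≈ 6681.426 mm = 6.68143 m.

6.681 m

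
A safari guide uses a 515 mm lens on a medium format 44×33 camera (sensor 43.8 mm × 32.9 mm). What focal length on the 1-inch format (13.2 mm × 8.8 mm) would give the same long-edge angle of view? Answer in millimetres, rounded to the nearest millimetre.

Equal angle of view means equal width/f ratio, so f₂ = f₁ · (width₂/width₁) = 515 × 13.2/43.8.
f₂ = 515 × 0.30137 ≈ 155.205 mm.

155 mm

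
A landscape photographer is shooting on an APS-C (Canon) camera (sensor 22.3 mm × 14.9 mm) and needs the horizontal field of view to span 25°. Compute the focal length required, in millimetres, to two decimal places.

From α = 2·arctan(w/2f) we get f = w / (2·tan(α/2)).
With w = 22.3 mm and α/2 = 12.5°, tan(α/2) ≈ 0.22169, so f ≈ 22.3 / 0.44339 ≈ 50.2944 mm.

50.29 mm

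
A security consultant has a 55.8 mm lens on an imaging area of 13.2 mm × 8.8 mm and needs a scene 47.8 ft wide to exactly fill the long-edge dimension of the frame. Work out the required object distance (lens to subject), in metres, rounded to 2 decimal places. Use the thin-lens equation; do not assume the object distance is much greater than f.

61.64 m

W: 47.8 ft × 304.8 mm/ft = 14569.44 mm.
Magnification m = w/W = dᵢ/dₒ; combined with 1/f = 1/dₒ + 1/dᵢ this gives dₒ = f·(1 + W/w).
dₒ = 55.8 mm × (1 + 14569.4/13.2) = 55.8 × 1104.7454 ≈ 61644.794 mm = 61.6448 m.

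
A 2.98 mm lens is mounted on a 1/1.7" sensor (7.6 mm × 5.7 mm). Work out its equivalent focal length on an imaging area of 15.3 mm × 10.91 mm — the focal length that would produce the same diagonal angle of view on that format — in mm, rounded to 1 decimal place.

5.9 mm

Sensor diagonal = √(7.6² + 5.7²) = √90.2500 ≈ 9.5000 mm.
Sensor diagonal = √(15.3² + 10.91²) = √353.1181 ≈ 18.7914 mm.
Equal angle of view means equal diagonal/f ratio, so f₂ = f₁ · (diagonal₂/diagonal₁) = 2.98 × 18.7914/9.5000.
f₂ = 2.98 × 1.97805 ≈ 5.895 mm.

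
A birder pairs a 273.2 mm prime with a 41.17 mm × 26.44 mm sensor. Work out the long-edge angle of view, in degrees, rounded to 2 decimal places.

8.62°

Angle of view α = 2·arctan(w/2f) with w = 41.17 mm and f = 273.2 mm.
w/2f = 0.07535; arctan(0.07535) ≈ 4.3090°, so α ≈ 8.6179°.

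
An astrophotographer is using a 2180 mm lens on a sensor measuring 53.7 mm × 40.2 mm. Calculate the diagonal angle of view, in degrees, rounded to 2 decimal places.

1.76°

Sensor diagonal = √(53.7² + 40.2²) = √4499.7300 ≈ 67.0800 mm.
Angle of view α = 2·arctan(d/2f) with d = 67.0800 mm and f = 2180 mm.
d/2f = 0.01539; arctan(0.01539) ≈ 0.8814°, so α ≈ 1.7629°.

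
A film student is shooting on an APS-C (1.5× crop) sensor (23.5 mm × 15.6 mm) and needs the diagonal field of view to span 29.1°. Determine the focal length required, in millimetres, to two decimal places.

54.34 mm

Sensor diagonal = √(23.5² + 15.6²) = √795.6100 ≈ 28.2066 mm.
From α = 2·arctan(d/2f) we get f = d / (2·tan(α/2)).
With d = 28.2066 mm and α/2 = 14.55°, tan(α/2) ≈ 0.25955, so f ≈ 28.2066 / 0.51910 ≈ 54.3377 mm.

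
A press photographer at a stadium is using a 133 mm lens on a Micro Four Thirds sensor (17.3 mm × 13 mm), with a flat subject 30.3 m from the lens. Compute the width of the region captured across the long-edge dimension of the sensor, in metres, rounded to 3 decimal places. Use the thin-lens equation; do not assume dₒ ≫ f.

3.924 m

dₒ: 30.3 m = 30300 mm.
Similar triangles through the lens centre give W/dₒ = w/dᵢ; with 1/f = 1/dₒ + 1/dᵢ this gives W = w·(dₒ − f)/f.
W = 17.3 mm × (30300 − 133) / 133 = 17.3 × 226.8195 ≈ 3923.978 mm = 3.92398 m.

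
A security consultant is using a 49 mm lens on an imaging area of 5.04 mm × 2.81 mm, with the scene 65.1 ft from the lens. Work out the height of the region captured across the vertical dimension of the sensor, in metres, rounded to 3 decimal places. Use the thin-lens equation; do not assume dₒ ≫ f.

1.135 m

dₒ: 65.1 ft × 304.8 mm/ft = 19842.48 mm.
Similar triangles through the lens centre give W/dₒ = h/dᵢ; with 1/f = 1/dₒ + 1/dᵢ this gives W = h·(dₒ − f)/f.
W = 2.81 mm × (19842.5 − 49) / 49 = 2.81 × 403.9486 ≈ 1135.095 mm = 1.1351 m.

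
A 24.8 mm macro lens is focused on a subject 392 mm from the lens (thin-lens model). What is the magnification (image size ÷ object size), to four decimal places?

0.0675×

Thin lens: 1/f = 1/dₒ + 1/dᵢ → 1/dᵢ = 1/24.8 − 1/392 = 0.0377716 mm⁻¹, so dᵢ ≈ 26.4749 mm.
Magnification m = dᵢ/dₒ = 26.4749/392 ≈ 0.06754.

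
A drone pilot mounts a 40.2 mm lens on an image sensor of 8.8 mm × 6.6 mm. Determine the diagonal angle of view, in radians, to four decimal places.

0.2719 rad

Sensor diagonal = √(8.8² + 6.6²) = √121.0000 ≈ 11.0000 mm.
Angle of view α = 2·arctan(d/2f) with d = 11.0000 mm and f = 40.2 mm.
d/2f = 0.13682; arctan(0.13682) ≈ 0.1360 rad, so α ≈ 0.2719 rad.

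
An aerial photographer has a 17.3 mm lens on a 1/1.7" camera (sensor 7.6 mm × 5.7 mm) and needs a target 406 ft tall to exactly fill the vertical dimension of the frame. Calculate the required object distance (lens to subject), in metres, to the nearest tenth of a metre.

W: 406 ft × 304.8 mm/ft = 123748.80 mm.
Magnification m = h/W = dᵢ/dₒ; combined with 1/f = 1/dₒ + 1/dᵢ this gives dₒ = f·(1 + W/h).
dₒ = 17.3 mm × (1 + 123749/5.7) = 17.3 × 21711.3151 ≈ 375605.751 mm = 375.606 m.

375.6 m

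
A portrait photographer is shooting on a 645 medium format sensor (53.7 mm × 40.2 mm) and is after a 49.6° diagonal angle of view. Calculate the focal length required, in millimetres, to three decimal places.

Sensor diagonal = √(53.7² + 40.2²) = √4499.7300 ≈ 67.0800 mm.
From α = 2·arctan(d/2f) we get f = d / (2·tan(α/2)).
With d = 67.0800 mm and α/2 = 24.8°, tan(α/2) ≈ 0.46206, so f ≈ 67.0800 / 0.92413 ≈ 72.5872 mm.

72.587 mm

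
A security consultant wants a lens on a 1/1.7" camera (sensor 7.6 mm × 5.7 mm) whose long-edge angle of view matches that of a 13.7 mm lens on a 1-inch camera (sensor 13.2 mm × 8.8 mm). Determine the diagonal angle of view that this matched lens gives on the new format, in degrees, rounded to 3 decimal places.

Equal long-edge AOV ⇒ f₂ = f₁ · 7.6/13.2 = 13.7 × 0.57576 ≈ 7.8879 mm.
Sensor diagonal = √(7.6² + 5.7²) = √90.2500 ≈ 9.5000 mm.
Diagonal AOV on the new format = 2·arctan(9.5000 / (2 × 7.8879)) = 2·arctan(0.60219) ≈ 62.1118°.

62.112°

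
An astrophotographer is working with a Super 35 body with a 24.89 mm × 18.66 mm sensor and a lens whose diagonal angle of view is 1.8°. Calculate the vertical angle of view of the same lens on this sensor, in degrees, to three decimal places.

Sensor diagonal = √(24.89² + 18.66²) = √967.7077 ≈ 31.1080 mm.
From the diagonal AOV: f = 31.1080 / (2·tan(0.9°)) = 31.1080 / 0.03142 ≈ 990.1170 mm.
Vertical AOV = 2·arctan(18.66 / (2 × 990.1170)) = 2·arctan(0.00942) ≈ 1.0798°.

1.080°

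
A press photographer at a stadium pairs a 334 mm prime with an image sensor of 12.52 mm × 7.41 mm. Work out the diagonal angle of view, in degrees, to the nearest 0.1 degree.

Sensor diagonal = √(12.52² + 7.41²) = √211.6585 ≈ 14.5485 mm.
Angle of view α = 2·arctan(d/2f) with d = 14.5485 mm and f = 334 mm.
d/2f = 0.02178; arctan(0.02178) ≈ 1.2477°, so α ≈ 2.4953°.

2.5°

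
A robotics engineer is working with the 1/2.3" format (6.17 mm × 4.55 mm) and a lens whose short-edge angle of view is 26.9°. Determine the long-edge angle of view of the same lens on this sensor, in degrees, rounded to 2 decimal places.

35.94°

From the short-edge AOV: f = 4.55 / (2·tan(13.45°)) = 4.55 / 0.47831 ≈ 9.5126 mm.
Long-edge AOV = 2·arctan(6.17 / (2 × 9.5126)) = 2·arctan(0.32431) ≈ 35.9364°.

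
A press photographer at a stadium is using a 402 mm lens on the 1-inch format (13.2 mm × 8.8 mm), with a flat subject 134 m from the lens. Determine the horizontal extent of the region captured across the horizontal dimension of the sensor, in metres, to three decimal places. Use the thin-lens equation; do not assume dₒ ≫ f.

dₒ: 134 m = 134000 mm.
Similar triangles through the lens centre give W/dₒ = w/dᵢ; with 1/f = 1/dₒ + 1/dᵢ this gives W = w·(dₒ − f)/f.
W = 13.2 mm × (134000 − 402) / 402 = 13.2 × 332.3333 ≈ 4386.800 mm = 4.3868 m.

4.387 m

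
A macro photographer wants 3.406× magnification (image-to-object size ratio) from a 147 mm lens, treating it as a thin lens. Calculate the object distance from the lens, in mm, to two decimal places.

With m = dᵢ/dₒ and 1/f = 1/dₒ + 1/dᵢ, substituting dᵢ = m·dₒ gives 1/f = (1 + 1/m)/dₒ, hence dₒ = f·(1 + 1/m).
dₒ = 147 × (1 + 1/3.406) = 147 × 1.29360 ≈ 190.159 mm.

190.16 mm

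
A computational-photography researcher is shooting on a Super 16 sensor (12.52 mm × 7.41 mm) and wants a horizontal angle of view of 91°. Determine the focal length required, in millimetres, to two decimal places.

6.15 mm

From α = 2·arctan(w/2f) we get f = w / (2·tan(α/2)).
With w = 12.52 mm and α/2 = 45.5°, tan(α/2) ≈ 1.01761, so f ≈ 12.52 / 2.03521 ≈ 6.1517 mm.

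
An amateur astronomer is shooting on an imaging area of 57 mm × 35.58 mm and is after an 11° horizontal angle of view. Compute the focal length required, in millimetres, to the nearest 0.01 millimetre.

295.98 mm

From α = 2·arctan(w/2f) we get f = w / (2·tan(α/2)).
With w = 57 mm and α/2 = 5.5°, tan(α/2) ≈ 0.09629, so f ≈ 57 / 0.19258 ≈ 295.9838 mm.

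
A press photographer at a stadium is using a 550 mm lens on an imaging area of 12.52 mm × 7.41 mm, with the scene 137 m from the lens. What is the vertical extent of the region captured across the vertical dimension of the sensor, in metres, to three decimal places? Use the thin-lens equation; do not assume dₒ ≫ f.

dₒ: 137 m = 137000 mm.
Similar triangles through the lens centre give W/dₒ = h/dᵢ; with 1/f = 1/dₒ + 1/dᵢ this gives W = h·(dₒ − f)/f.
W = 7.41 mm × (137000 − 550) / 550 = 7.41 × 248.0909 ≈ 1838.354 mm = 1.83835 m.

1.838 m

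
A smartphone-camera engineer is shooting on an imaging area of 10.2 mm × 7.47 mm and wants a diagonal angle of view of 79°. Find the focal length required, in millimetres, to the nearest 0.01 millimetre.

Sensor diagonal = √(10.2² + 7.47²) = √159.8409 ≈ 12.6428 mm.
From α = 2·arctan(d/2f) we get f = d / (2·tan(α/2)).
With d = 12.6428 mm and α/2 = 39.5°, tan(α/2) ≈ 0.82434, so f ≈ 12.6428 / 1.64867 ≈ 7.6685 mm.

7.67 mm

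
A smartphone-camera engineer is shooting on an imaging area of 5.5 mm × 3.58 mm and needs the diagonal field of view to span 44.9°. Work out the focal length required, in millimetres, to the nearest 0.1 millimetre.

Sensor diagonal = √(5.5² + 3.58²) = √43.0664 ≈ 6.5625 mm.
From α = 2·arctan(d/2f) we get f = d / (2·tan(α/2)).
With d = 6.5625 mm and α/2 = 22.45°, tan(α/2) ≈ 0.41319, so f ≈ 6.5625 / 0.82638 ≈ 7.9412 mm.

7.9 mm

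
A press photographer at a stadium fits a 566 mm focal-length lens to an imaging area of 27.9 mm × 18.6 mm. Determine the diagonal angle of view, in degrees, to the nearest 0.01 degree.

3.39°

Sensor diagonal = √(27.9² + 18.6²) = √1124.3700 ≈ 33.5316 mm.
Angle of view α = 2·arctan(d/2f) with d = 33.5316 mm and f = 566 mm.
d/2f = 0.02962; arctan(0.02962) ≈ 1.6967°, so α ≈ 3.3934°.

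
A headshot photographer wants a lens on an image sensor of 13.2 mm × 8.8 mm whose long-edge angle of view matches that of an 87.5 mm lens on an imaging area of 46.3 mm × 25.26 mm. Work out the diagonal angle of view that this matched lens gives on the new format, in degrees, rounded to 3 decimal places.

35.279°

Equal long-edge AOV ⇒ f₂ = f₁ · 13.2/46.3 = 87.5 × 0.28510 ≈ 24.9460 mm.
Sensor diagonal = √(13.2² + 8.8²) = √251.6800 ≈ 15.8644 mm.
Diagonal AOV on the new format = 2·arctan(15.8644 / (2 × 24.9460)) = 2·arctan(0.31798) ≈ 35.2788°.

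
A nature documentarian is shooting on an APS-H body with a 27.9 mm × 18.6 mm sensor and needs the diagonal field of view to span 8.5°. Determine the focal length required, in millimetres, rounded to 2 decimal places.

Sensor diagonal = √(27.9² + 18.6²) = √1124.3700 ≈ 33.5316 mm.
From α = 2·arctan(d/2f) we get f = d / (2·tan(α/2)).
With d = 33.5316 mm and α/2 = 4.25°, tan(α/2) ≈ 0.07431, so f ≈ 33.5316 / 0.14863 ≈ 225.6113 mm.

225.61 mm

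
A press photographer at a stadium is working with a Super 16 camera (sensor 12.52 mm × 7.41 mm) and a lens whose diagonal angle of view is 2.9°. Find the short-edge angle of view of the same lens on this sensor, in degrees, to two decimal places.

1.48°

Sensor diagonal = √(12.52² + 7.41²) = √211.6585 ≈ 14.5485 mm.
From the diagonal AOV: f = 14.5485 / (2·tan(1.45°)) = 14.5485 / 0.05063 ≈ 287.3755 mm.
Short-edge AOV = 2·arctan(7.41 / (2 × 287.3755)) = 2·arctan(0.01289) ≈ 1.4773°.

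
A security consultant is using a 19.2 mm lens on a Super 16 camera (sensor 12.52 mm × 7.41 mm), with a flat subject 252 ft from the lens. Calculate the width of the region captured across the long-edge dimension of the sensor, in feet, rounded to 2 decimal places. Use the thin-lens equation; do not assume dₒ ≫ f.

164.28 ft

dₒ: 252 ft × 304.8 mm/ft = 76809.60 mm.
Similar triangles through the lens centre give W/dₒ = w/dᵢ; with 1/f = 1/dₒ + 1/dᵢ this gives W = w·(dₒ − f)/f.
W = 12.52 mm × (76809.6 − 19.2) / 19.2 = 12.52 × 3999.4999 ≈ 50073.738 mm = 50073.738/304.8 ft = 164.284 ft.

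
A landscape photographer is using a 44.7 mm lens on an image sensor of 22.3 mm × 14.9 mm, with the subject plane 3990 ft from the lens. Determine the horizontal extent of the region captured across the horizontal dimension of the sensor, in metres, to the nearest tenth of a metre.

dₒ: 3990 ft × 304.8 mm/ft = 1216151.96 mm.
Similar triangles through the lens centre give W/dₒ = w/dᵢ; with 1/f = 1/dₒ + 1/dᵢ this gives W = w·(dₒ − f)/f.
W = 22.3 mm × (1.21615e+06 − 44.7) / 44.7 = 22.3 × 27205.9790 ≈ 606693.332 mm = 606.693 m.

606.7 m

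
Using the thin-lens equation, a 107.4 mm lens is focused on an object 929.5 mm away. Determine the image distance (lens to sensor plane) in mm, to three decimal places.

121.431 mm

1/dᵢ = 1/f − 1/dₒ = 1/107.4 − 1/929.5 = 0.0082351 mm⁻¹.
dᵢ = 1/0.0082351 ≈ 121.4308 mm.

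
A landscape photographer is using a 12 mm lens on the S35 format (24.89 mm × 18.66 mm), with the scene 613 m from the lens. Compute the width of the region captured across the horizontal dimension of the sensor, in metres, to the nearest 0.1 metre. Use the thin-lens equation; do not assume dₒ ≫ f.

1271.4 m

dₒ: 613 m = 613000 mm.
Similar triangles through the lens centre give W/dₒ = w/dᵢ; with 1/f = 1/dₒ + 1/dᵢ this gives W = w·(dₒ − f)/f.
W = 24.89 mm × (613000 − 12) / 12 = 24.89 × 51082.3333 ≈ 1271439.277 mm = 1271.44 m.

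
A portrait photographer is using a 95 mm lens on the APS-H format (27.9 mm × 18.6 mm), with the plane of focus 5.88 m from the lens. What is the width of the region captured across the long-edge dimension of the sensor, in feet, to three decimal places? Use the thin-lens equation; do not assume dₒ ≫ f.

5.574 ft

dₒ: 5.88 m = 5880 mm.
Similar triangles through the lens centre give W/dₒ = w/dᵢ; with 1/f = 1/dₒ + 1/dᵢ this gives W = w·(dₒ − f)/f.
W = 27.9 mm × (5880 − 95) / 95 = 27.9 × 60.8947 ≈ 1698.963 mm = 1698.963/304.8 ft = 5.57403 ft.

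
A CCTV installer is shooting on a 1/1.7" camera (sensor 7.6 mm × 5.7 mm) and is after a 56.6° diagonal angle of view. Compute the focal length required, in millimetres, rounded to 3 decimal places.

8.822 mm

Sensor diagonal = √(7.6² + 5.7²) = √90.2500 ≈ 9.5000 mm.
From α = 2·arctan(d/2f) we get f = d / (2·tan(α/2)).
With d = 9.5000 mm and α/2 = 28.3°, tan(α/2) ≈ 0.53844, so f ≈ 9.5000 / 1.07689 ≈ 8.8217 mm.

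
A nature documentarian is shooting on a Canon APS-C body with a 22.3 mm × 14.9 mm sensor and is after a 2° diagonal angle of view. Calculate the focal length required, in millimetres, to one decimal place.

Sensor diagonal = √(22.3² + 14.9²) = √719.3000 ≈ 26.8198 mm.
From α = 2·arctan(d/2f) we get f = d / (2·tan(α/2)).
With d = 26.8198 mm and α/2 = 1°, tan(α/2) ≈ 0.01746, so f ≈ 26.8198 / 0.03491 ≈ 768.2518 mm.

768.3 mm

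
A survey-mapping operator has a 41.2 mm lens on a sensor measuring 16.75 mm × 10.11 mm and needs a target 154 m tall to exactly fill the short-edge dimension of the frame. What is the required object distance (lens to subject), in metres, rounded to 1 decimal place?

W: 154 m = 154000 mm.
Magnification m = h/W = dᵢ/dₒ; combined with 1/f = 1/dₒ + 1/dᵢ this gives dₒ = f·(1 + W/h).
dₒ = 41.2 mm × (1 + 154000/10.11) = 41.2 × 15233.4431 ≈ 627617.857 mm = 627.618 m.

627.6 m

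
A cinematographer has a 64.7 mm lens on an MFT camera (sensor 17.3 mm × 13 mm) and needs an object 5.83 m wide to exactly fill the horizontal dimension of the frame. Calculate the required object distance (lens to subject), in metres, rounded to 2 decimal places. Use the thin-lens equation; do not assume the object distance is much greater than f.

21.87 m

W: 5.83 m = 5830 mm.
Magnification m = w/W = dᵢ/dₒ; combined with 1/f = 1/dₒ + 1/dᵢ this gives dₒ = f·(1 + W/w).
dₒ = 64.7 mm × (1 + 5830/17.3) = 64.7 × 337.9942 ≈ 21868.226 mm = 21.8682 m.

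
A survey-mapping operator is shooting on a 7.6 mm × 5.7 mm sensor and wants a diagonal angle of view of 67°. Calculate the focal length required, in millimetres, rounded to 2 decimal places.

7.18 mm

Sensor diagonal = √(7.6² + 5.7²) = √90.2500 ≈ 9.5000 mm.
From α = 2·arctan(d/2f) we get f = d / (2·tan(α/2)).
With d = 9.5000 mm and α/2 = 33.5°, tan(α/2) ≈ 0.66189, so f ≈ 9.5000 / 1.32377 ≈ 7.1765 mm.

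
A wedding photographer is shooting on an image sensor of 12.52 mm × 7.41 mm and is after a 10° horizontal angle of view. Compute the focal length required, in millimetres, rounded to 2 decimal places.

71.55 mm

From α = 2·arctan(w/2f) we get f = w / (2·tan(α/2)).
With w = 12.52 mm and α/2 = 5°, tan(α/2) ≈ 0.08749, so f ≈ 12.52 / 0.17498 ≈ 71.5521 mm.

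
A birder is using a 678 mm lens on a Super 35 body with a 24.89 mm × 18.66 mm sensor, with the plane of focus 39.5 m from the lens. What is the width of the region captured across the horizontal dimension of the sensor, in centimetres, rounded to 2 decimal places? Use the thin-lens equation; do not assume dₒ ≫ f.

dₒ: 39.5 m = 39500 mm.
Similar triangles through the lens centre give W/dₒ = w/dᵢ; with 1/f = 1/dₒ + 1/dᵢ this gives W = w·(dₒ − f)/f.
W = 24.89 mm × (39500 − 678) / 678 = 24.89 × 57.2596 ≈ 1425.191 mm = 142.519 cm.

142.52 cm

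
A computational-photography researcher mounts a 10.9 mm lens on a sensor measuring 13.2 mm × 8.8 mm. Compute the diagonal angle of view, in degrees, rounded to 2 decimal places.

Sensor diagonal = √(13.2² + 8.8²) = √251.6800 ≈ 15.8644 mm.
Angle of view α = 2·arctan(d/2f) with d = 15.8644 mm and f = 10.9 mm.
d/2f = 0.72773; arctan(0.72773) ≈ 36.0444°, so α ≈ 72.0887°.

72.09°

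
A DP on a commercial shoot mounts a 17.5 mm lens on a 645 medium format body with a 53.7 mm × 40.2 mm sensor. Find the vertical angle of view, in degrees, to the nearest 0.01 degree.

97.91°

Angle of view α = 2·arctan(h/2f) with h = 40.2 mm and f = 17.5 mm.
h/2f = 1.14857; arctan(1.14857) ≈ 48.9556°, so α ≈ 97.9113°.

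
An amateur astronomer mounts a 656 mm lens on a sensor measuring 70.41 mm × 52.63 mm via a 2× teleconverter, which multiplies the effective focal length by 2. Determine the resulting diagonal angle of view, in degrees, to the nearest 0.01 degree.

3.84°

Effective focal length f = 656 × 2 = 1312 mm.
Sensor diagonal = √(70.41² + 52.63²) = √7727.4850 ≈ 87.9061 mm.
α = 2·arctan(87.906 / (2 × 1312)) = 2·arctan(0.03350) ≈ 3.8375°.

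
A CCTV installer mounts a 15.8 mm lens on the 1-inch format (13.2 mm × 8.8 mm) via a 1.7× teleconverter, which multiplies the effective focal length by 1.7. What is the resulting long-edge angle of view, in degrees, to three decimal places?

Effective focal length f = 15.8 × 1.7 = 26.86 mm.
α = 2·arctan(13.2 / (2 × 26.86)) = 2·arctan(0.24572) ≈ 27.6103°.

27.610°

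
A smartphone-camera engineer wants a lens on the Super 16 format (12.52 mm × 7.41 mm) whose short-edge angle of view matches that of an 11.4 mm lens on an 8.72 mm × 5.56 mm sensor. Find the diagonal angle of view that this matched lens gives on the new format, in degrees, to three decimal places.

Equal short-edge AOV ⇒ f₂ = f₁ · 7.41/5.56 = 11.4 × 1.33273 ≈ 15.1932 mm.
Sensor diagonal = √(12.52² + 7.41²) = √211.6585 ≈ 14.5485 mm.
Diagonal AOV on the new format = 2·arctan(14.5485 / (2 × 15.1932)) = 2·arctan(0.47878) ≈ 51.1687°.

51.169°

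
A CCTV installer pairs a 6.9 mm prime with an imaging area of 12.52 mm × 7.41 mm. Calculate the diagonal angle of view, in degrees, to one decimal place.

93.0°

Sensor diagonal = √(12.52² + 7.41²) = √211.6585 ≈ 14.5485 mm.
Angle of view α = 2·arctan(d/2f) with d = 14.5485 mm and f = 6.9 mm.
d/2f = 1.05424; arctan(1.05424) ≈ 46.5124°, so α ≈ 93.0249°.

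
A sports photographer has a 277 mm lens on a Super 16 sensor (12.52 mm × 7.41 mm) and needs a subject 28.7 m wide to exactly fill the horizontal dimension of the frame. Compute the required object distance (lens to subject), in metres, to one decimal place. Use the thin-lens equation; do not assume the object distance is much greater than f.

635.3 m

W: 28.7 m = 28700 mm.
Magnification m = w/W = dᵢ/dₒ; combined with 1/f = 1/dₒ + 1/dᵢ this gives dₒ = f·(1 + W/w).
dₒ = 277 mm × (1 + 28700/12.52) = 277 × 2293.3323 ≈ 635253.038 mm = 635.253 m.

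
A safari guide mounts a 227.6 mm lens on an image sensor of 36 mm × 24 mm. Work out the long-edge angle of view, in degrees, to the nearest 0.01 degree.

Angle of view α = 2·arctan(w/2f) with w = 36 mm and f = 227.6 mm.
w/2f = 0.07909; arctan(0.07909) ≈ 4.5219°, so α ≈ 9.0438°.

9.04°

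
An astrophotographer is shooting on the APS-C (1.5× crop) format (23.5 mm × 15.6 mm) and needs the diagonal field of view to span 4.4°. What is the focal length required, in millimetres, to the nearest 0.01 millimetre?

367.12 mm

Sensor diagonal = √(23.5² + 15.6²) = √795.6100 ≈ 28.2066 mm.
From α = 2·arctan(d/2f) we get f = d / (2·tan(α/2)).
With d = 28.2066 mm and α/2 = 2.2°, tan(α/2) ≈ 0.03842, so f ≈ 28.2066 / 0.07683 ≈ 367.1187 mm.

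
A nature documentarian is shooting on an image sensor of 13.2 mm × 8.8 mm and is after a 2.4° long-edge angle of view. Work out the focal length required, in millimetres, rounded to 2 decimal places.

315.08 mm

From α = 2·arctan(w/2f) we get f = w / (2·tan(α/2)).
With w = 13.2 mm and α/2 = 1.2°, tan(α/2) ≈ 0.02095, so f ≈ 13.2 / 0.04189 ≈ 315.0807 mm.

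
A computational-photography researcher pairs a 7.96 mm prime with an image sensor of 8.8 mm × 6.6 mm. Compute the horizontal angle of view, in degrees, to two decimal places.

Angle of view α = 2·arctan(w/2f) with w = 8.8 mm and f = 7.96 mm.
w/2f = 0.55276; arctan(0.55276) ≈ 28.9322°, so α ≈ 57.8645°.

57.86°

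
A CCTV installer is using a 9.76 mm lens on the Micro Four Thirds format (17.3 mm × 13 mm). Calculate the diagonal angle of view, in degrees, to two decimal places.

Sensor diagonal = √(17.3² + 13²) = √468.2900 ≈ 21.6400 mm.
Angle of view α = 2·arctan(d/2f) with d = 21.6400 mm and f = 9.76 mm.
d/2f = 1.10861; arctan(1.10861) ≈ 47.9485°, so α ≈ 95.8970°.

95.90°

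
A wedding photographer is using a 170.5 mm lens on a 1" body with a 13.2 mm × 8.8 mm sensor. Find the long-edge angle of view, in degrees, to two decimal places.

Angle of view α = 2·arctan(w/2f) with w = 13.2 mm and f = 170.5 mm.
w/2f = 0.03871; arctan(0.03871) ≈ 2.2168°, so α ≈ 4.4336°.

4.43°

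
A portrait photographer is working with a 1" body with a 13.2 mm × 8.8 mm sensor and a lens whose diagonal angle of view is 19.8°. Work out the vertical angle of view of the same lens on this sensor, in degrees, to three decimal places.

Sensor diagonal = √(13.2² + 8.8²) = √251.6800 ≈ 15.8644 mm.
From the diagonal AOV: f = 15.8644 / (2·tan(9.9°)) = 15.8644 / 0.34906 ≈ 45.4495 mm.
Vertical AOV = 2·arctan(8.8 / (2 × 45.4495)) = 2·arctan(0.09681) ≈ 11.0592°.

11.059°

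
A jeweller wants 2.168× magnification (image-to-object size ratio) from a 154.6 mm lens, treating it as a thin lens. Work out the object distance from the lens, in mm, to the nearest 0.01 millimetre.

225.91 mm

With m = dᵢ/dₒ and 1/f = 1/dₒ + 1/dᵢ, substituting dᵢ = m·dₒ gives 1/f = (1 + 1/m)/dₒ, hence dₒ = f·(1 + 1/m).
dₒ = 154.6 × (1 + 1/2.168) = 154.6 × 1.46125 ≈ 225.910 mm.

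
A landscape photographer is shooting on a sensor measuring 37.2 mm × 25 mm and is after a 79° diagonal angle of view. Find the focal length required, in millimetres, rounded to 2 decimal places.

Sensor diagonal = √(37.2² + 25²) = √2008.8400 ≈ 44.8201 mm.
From α = 2·arctan(d/2f) we get f = d / (2·tan(α/2)).
With d = 44.8201 mm and α/2 = 39.5°, tan(α/2) ≈ 0.82434, so f ≈ 44.8201 / 1.64867 ≈ 27.1856 mm.

27.19 mm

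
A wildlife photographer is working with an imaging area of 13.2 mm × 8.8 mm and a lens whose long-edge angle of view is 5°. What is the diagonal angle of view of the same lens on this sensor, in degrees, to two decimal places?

6.01°

From the long-edge AOV: f = 13.2 / (2·tan(2.5°)) = 13.2 / 0.08732 ≈ 151.1649 mm.
Sensor diagonal = √(13.2² + 8.8²) = √251.6800 ≈ 15.8644 mm.
Diagonal AOV = 2·arctan(15.8644 / (2 × 151.1649)) = 2·arctan(0.05247) ≈ 6.0076°.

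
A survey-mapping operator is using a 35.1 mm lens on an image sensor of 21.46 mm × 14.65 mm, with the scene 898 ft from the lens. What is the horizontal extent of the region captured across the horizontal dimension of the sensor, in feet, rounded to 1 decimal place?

549.0 ft

dₒ: 898 ft × 304.8 mm/ft = 273710.39 mm.
Similar triangles through the lens centre give W/dₒ = w/dᵢ; with 1/f = 1/dₒ + 1/dᵢ this gives W = w·(dₒ − f)/f.
W = 21.46 mm × (273710 − 35.1) / 35.1 = 21.46 × 7797.0168 ≈ 167323.981 mm = 167323.981/304.8 ft = 548.963 ft.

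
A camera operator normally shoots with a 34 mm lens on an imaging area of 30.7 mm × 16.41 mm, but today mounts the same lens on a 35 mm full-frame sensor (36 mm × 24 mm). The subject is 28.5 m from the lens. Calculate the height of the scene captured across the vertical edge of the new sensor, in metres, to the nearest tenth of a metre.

20.1 m

The focal length stays 34 mm; the relevant sensor dimension is now h = 24 mm. Object distance dₒ = 28.5 m = 28500 mm.
Thin-lens field height W = h·(dₒ − f)/f = 24 × (28500 − 34)/34 ≈ 20093.647 mm = 20.0936 m.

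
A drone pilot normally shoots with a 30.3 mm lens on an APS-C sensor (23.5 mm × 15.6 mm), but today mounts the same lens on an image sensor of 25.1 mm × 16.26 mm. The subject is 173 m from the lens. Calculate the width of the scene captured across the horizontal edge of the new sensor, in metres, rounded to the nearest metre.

143 m

The focal length stays 30.3 mm; the relevant sensor dimension is now w = 25.1 mm. Object distance dₒ = 173 m = 173000 mm.
Thin-lens field width W = w·(dₒ − f)/f = 25.1 × (173000 − 30.3)/30.3 ≈ 143285.131 mm = 143.285 m.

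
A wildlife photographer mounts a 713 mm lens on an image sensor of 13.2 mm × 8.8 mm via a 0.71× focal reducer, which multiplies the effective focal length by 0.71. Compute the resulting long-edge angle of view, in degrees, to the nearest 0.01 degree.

Effective focal length f = 713 × 0.71 = 506.23 mm.
α = 2·arctan(13.2 / (2 × 506.23)) = 2·arctan(0.01304) ≈ 1.4939°.

1.49°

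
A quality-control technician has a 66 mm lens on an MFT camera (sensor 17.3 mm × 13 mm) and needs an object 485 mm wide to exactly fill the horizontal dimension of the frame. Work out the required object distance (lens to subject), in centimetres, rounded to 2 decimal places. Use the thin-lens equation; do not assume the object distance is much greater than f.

191.63 cm

Magnification m = w/W = dᵢ/dₒ; combined with 1/f = 1/dₒ + 1/dᵢ this gives dₒ = f·(1 + W/w).
dₒ = 66 mm × (1 + 485/17.3) = 66 × 29.0347 ≈ 1916.289 mm = 191.629 cm.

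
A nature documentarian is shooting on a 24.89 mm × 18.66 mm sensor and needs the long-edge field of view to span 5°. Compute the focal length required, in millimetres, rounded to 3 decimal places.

From α = 2·arctan(w/2f) we get f = w / (2·tan(α/2)).
With w = 24.89 mm and α/2 = 2.5°, tan(α/2) ≈ 0.04366, so f ≈ 24.89 / 0.08732 ≈ 285.0374 mm.

285.037 mm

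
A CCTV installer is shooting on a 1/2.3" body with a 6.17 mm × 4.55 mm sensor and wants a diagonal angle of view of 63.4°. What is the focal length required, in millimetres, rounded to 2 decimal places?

6.21 mm

Sensor diagonal = √(6.17² + 4.55²) = √58.7714 ≈ 7.6663 mm.
From α = 2·arctan(d/2f) we get f = d / (2·tan(α/2)).
With d = 7.6663 mm and α/2 = 31.7°, tan(α/2) ≈ 0.61761, so f ≈ 7.6663 / 1.23523 ≈ 6.2064 mm.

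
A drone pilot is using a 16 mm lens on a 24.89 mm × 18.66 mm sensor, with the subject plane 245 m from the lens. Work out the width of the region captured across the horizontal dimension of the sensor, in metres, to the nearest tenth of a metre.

dₒ: 245 m = 245000 mm.
Similar triangles through the lens centre give W/dₒ = w/dᵢ; with 1/f = 1/dₒ + 1/dᵢ this gives W = w·(dₒ − f)/f.
W = 24.89 mm × (245000 − 16) / 16 = 24.89 × 15311.5000 ≈ 381103.235 mm = 381.103 m.

381.1 m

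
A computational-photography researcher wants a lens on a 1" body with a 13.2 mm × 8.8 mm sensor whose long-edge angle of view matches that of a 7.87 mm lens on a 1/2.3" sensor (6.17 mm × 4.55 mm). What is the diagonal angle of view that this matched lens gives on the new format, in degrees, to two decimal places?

Equal long-edge AOV ⇒ f₂ = f₁ · 13.2/6.17 = 7.87 × 2.13938 ≈ 16.8370 mm.
Sensor diagonal = √(13.2² + 8.8²) = √251.6800 ≈ 15.8644 mm.
Diagonal AOV on the new format = 2·arctan(15.8644 / (2 × 16.8370)) = 2·arctan(0.47112) ≈ 50.4521°.

50.45°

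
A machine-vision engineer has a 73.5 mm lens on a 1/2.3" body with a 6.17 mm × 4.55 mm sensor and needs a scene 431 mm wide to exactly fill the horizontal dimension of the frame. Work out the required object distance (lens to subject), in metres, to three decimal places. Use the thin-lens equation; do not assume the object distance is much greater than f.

5.208 m

Magnification m = w/W = dᵢ/dₒ; combined with 1/f = 1/dₒ + 1/dᵢ this gives dₒ = f·(1 + W/w).
dₒ = 73.5 mm × (1 + 431/6.17) = 73.5 × 70.8541 ≈ 5207.779 mm = 5.20778 m.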